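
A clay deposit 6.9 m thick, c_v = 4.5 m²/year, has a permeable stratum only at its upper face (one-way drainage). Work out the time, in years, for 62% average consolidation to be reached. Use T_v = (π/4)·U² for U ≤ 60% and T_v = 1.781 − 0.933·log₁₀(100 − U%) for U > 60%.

Drainage path length: H_d = H = 6.9 m (single drainage).
U > 60%: T_v = 1.781 − 0.933·log₁₀(100 − 62) = 0.30706.
t = T_v·H_d²/c_v = 0.30706×6.9²/4.5 = 3.249 years.

t ≈ 3.25 years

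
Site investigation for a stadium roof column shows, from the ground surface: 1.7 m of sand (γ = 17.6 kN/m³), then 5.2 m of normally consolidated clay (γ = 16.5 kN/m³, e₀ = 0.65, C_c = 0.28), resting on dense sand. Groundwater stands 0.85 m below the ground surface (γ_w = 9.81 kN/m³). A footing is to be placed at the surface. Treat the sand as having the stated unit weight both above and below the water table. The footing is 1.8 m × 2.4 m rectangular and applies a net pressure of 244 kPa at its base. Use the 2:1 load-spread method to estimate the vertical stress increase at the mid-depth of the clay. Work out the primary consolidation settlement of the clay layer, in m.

S_c ≈ 0.195 m

Mid-depth of clay below the ground surface: z = 1.7 + 5.2/2 = 4.3 m.
Total vertical stress at mid-clay: σ_v = 17.6×1.7 + 16.5×2.6 = 72.82 kPa.
Pore pressure: u = 9.81×(4.3 − 0.85) = 33.845 kPa.
Initial effective stress: σ'_0 = σ_v − u = 72.82 − 33.845 = 38.975 kPa.
Stress increase at mid-clay by the 2:1 spreading method:
Δσ = qBL/((B+z)(L+z)) = 244×1.8×2.4/((1.8+4.3)(2.4+4.3)) = 25.791 kPa
Final effective stress: σ'_f = σ'_0 + Δσ = 38.975 + 25.791 = 64.766 kPa.
Normally consolidated clay, so the full stress increment lies on the virgin compression line:
S_c = C_c·H/(1+e₀)·log₁₀(σ'_f/σ'_0) = 0.28×5.2/(1+0.65)×log₁₀(64.766/38.975)
    = 0.88242 × 0.22056 = 0.1946 m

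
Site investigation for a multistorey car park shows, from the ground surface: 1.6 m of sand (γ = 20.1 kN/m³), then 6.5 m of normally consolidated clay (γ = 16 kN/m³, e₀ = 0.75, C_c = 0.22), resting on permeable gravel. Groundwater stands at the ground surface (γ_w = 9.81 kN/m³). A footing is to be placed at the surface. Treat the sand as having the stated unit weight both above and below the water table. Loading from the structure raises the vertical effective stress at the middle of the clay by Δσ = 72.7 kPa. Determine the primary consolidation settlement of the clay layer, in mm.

Mid-depth of clay below the ground surface: z = 1.6 + 6.5/2 = 4.85 m.
Total vertical stress at mid-clay: σ_v = 20.1×1.6 + 16×3.25 = 84.16 kPa.
Pore pressure: u = 9.81×(4.85 − 0) = 47.578 kPa.
Initial effective stress: σ'_0 = σ_v − u = 84.16 − 47.578 = 36.582 kPa.
Final effective stress: σ'_f = σ'_0 + Δσ = 36.582 + 72.7 = 109.28 kPa.
Normally consolidated clay, so the full stress increment lies on the virgin compression line:
S_c = C_c·H/(1+e₀)·log₁₀(σ'_f/σ'_0) = 0.22×6.5/(1+0.75)×log₁₀(109.28/36.582)
    = 0.81714 × 0.47527 = 0.3884 m

S_c ≈ 388 mm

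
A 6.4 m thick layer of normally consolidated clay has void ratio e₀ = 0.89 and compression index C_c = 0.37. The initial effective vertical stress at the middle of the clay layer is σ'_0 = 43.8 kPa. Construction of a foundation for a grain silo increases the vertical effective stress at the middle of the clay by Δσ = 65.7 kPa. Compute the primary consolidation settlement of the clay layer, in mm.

S_c ≈ 499 mm

Final effective stress: σ'_f = σ'_0 + Δσ = 43.8 + 65.7 = 109.5 kPa.
Normally consolidated clay, so the full stress increment lies on the virgin compression line:
S_c = C_c·H/(1+e₀)·log₁₀(σ'_f/σ'_0) = 0.37×6.4/(1+0.89)×log₁₀(109.5/43.8)
    = 1.2529 × 0.39794 = 0.4986 m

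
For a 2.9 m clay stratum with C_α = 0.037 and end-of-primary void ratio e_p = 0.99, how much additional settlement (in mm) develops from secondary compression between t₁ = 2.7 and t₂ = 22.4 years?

Secondary compression: S_s = C_α·H/(1+e_p)·log₁₀(t₂/t₁)
S_s = 0.037×2.9/(1+0.99)×log₁₀(22.4/2.7)
    = 0.05392 × 0.9189 = 0.04955 m

S_s ≈ 49.5 mm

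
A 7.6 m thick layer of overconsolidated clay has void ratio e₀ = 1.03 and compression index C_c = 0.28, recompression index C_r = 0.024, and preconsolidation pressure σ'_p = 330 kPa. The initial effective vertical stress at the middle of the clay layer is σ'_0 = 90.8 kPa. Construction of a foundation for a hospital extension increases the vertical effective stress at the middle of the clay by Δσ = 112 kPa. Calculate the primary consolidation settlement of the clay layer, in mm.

Final effective stress: σ'_f = 90.8 + 112 = 202.8 kPa.
σ'_f = 202.8 ≤ σ'_p = 330 kPa, so the clay remains overconsolidated and only the recompression index applies:
S_c = C_r·H/(1+e₀)·log₁₀(σ'_f/σ'_0) = 0.024×7.6/2.03×log₁₀(202.8/90.8)
    = 0.089851 × 0.34898 = 0.03136 m

S_c ≈ 31.4 mm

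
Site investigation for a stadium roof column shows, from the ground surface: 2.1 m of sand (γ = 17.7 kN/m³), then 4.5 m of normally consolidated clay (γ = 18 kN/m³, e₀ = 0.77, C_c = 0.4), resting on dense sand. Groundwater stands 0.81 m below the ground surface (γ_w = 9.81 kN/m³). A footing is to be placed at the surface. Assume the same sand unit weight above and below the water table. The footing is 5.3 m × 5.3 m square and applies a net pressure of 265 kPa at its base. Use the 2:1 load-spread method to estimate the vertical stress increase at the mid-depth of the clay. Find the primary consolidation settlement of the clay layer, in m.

Mid-depth of clay below the ground surface: z = 2.1 + 4.5/2 = 4.35 m.
Total vertical stress at mid-clay: σ_v = 17.7×2.1 + 18×2.25 = 77.67 kPa.
Pore pressure: u = 9.81×(4.35 − 0.81) = 34.727 kPa.
Initial effective stress: σ'_0 = σ_v − u = 77.67 − 34.727 = 42.943 kPa.
Stress increase at mid-clay by the 2:1 spreading method:
Δσ = qBL/((B+z)(L+z)) = 265×5.3×5.3/((5.3+4.35)(5.3+4.35)) = 79.936 kPa
Final effective stress: σ'_f = σ'_0 + Δσ = 42.943 + 79.936 = 122.88 kPa.
Normally consolidated clay, so the full stress increment lies on the virgin compression line:
S_c = C_c·H/(1+e₀)·log₁₀(σ'_f/σ'_0) = 0.4×4.5/(1+0.77)×log₁₀(122.88/42.943)
    = 1.0169 × 0.45659 = 0.4643 m

S_c ≈ 0.464 m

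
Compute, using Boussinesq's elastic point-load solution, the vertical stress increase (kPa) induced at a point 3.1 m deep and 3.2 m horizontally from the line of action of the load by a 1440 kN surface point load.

Boussinesq vertical stress below a point load on an elastic half-space:
Δσ_z = 3P/(2πz²) · [1 + (r/z)²]^(−5/2)
r/z = 3.2/3.1 = 1.0323; [1+(r/z)²]^(−5/2) = 0.16308.
Δσ_z = 3×1440/(2π×3.1²) × 0.16308 = 71.545 × 0.16308 = 11.67 kPa

Δσ_z ≈ 11.7 kPa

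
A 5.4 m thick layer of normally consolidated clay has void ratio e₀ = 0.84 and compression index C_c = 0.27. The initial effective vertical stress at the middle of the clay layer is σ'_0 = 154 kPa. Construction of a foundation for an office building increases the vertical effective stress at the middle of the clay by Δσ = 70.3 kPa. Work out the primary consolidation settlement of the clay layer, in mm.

S_c ≈ 129 mm

Final effective stress: σ'_f = σ'_0 + Δσ = 154 + 70.3 = 224.3 kPa.
Normally consolidated clay, so the full stress increment lies on the virgin compression line:
S_c = C_c·H/(1+e₀)·log₁₀(σ'_f/σ'_0) = 0.27×5.4/(1+0.84)×log₁₀(224.3/154)
    = 0.79239 × 0.16331 = 0.1294 m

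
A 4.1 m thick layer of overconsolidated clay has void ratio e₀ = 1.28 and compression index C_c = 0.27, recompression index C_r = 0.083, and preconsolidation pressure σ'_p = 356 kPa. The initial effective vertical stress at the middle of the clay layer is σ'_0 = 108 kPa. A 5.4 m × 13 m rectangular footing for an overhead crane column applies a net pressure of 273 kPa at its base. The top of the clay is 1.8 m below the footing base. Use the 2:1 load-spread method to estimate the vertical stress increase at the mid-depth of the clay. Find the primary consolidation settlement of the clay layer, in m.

Mid-depth of clay below the footing base: z = 1.8 + 4.1/2 = 3.85 m.
Stress increase at mid-clay by the 2:1 spreading method:
Δσ = qBL/((B+z)(L+z)) = 273×5.4×13/((5.4+3.85)(13+3.85)) = 122.96 kPa
Final effective stress: σ'_f = 108 + 122.96 = 230.96 kPa.
σ'_f = 230.96 ≤ σ'_p = 356 kPa, so the clay remains overconsolidated and only the recompression index applies:
S_c = C_r·H/(1+e₀)·log₁₀(σ'_f/σ'_0) = 0.083×4.1/2.28×log₁₀(230.96/108)
    = 0.14925 × 0.33011 = 0.04927 m

S_c ≈ 0.0493 m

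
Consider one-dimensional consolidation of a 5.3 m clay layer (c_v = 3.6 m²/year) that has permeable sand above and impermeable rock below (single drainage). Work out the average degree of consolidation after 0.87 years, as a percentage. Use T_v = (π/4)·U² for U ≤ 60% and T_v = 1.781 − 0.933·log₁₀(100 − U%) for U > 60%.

U ≈ 37.7 %

Drainage path length: H_d = H = 5.3 m (single drainage).
T_v = c_v·t/H_d² = 3.6×0.87/5.3² = 0.1115.
T_v = 0.1115 corresponds to the U ≤ 60% branch:
U = √(4T_v/π) = 0.3768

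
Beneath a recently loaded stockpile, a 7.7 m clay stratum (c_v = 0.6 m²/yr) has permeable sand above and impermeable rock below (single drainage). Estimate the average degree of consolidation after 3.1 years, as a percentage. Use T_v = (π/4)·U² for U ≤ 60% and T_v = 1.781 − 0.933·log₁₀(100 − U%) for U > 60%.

U ≈ 20 %

Drainage path length: H_d = H = 7.7 m (single drainage).
T_v = c_v·t/H_d² = 0.6×3.1/7.7² = 0.031371.
T_v = 0.031371 corresponds to the U ≤ 60% branch:
U = √(4T_v/π) = 0.1999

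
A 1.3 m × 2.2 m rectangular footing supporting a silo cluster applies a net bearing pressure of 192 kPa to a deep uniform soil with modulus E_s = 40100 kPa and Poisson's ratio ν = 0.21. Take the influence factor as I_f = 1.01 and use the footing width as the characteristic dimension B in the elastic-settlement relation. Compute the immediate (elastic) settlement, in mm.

Immediate (elastic) settlement: S_e = q·B·(1−ν²)/E_s · I_f.
S_e = 192 × 1.3 × (1 − 0.21²) / 40100 × 1.01
    = 192 × 1.3 × 0.9559 / 40100 × 1.01
    = 0.006009 m = 6.009 mm

S_e ≈ 6.01 mm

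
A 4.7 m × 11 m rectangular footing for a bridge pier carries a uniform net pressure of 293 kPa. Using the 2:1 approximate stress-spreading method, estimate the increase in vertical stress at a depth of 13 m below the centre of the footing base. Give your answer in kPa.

Δσ_z ≈ 35.7 kPa

By the 2:1 method the load spreads at 1 horizontal : 2 vertical, so at depth z the loaded area has grown by z in each plan dimension:
Δσ = qBL/((B+z)(L+z)) = 293×4.7×11/((4.7+13)(11+13)) = 35.659 kPa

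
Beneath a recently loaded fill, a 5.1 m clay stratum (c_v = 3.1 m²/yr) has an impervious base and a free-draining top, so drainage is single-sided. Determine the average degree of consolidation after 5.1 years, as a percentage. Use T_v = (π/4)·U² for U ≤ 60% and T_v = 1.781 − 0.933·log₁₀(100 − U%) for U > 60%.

U ≈ 81.9 %

Drainage path length: H_d = H = 5.1 m (single drainage).
T_v = c_v·t/H_d² = 3.1×5.1/5.1² = 0.60784.
T_v = 0.60784 corresponds to the U > 60% branch:
U = 1 − 10^((1.781 − T_v)/0.933)/100 = 0.8191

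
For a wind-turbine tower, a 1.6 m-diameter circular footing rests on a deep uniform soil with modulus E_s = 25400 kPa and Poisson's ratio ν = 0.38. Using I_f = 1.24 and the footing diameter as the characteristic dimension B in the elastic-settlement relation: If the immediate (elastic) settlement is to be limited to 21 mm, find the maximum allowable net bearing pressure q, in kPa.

q ≈ 314 kPa

S_e = q·B·(1−ν²)/E_s · I_f  ⇒  q = S_e·E_s / (B·(1−ν²)·I_f).
q = 0.021 × 25400 / (1.6 × 0.8556 × 1.24) = 314.2 kPa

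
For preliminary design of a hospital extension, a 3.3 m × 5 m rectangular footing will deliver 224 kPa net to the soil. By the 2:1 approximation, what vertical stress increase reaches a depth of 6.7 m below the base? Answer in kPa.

By the 2:1 method the load spreads at 1 horizontal : 2 vertical, so at depth z the loaded area has grown by z in each plan dimension:
Δσ = qBL/((B+z)(L+z)) = 224×3.3×5/((3.3+6.7)(5+6.7)) = 31.59 kPa

Δσ_z ≈ 31.6 kPa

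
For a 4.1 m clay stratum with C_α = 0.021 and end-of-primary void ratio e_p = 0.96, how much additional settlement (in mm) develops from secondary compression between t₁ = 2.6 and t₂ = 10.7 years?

S_s ≈ 27 mm

Secondary compression: S_s = C_α·H/(1+e_p)·log₁₀(t₂/t₁)
S_s = 0.021×4.1/(1+0.96)×log₁₀(10.7/2.6)
    = 0.04393 × 0.6144 = 0.02699 m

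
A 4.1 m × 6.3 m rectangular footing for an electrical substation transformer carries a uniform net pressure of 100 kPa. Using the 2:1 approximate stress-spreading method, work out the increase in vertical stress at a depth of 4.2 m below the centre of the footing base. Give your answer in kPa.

Δσ_z ≈ 29.6 kPa

By the 2:1 method the load spreads at 1 horizontal : 2 vertical, so at depth z the loaded area has grown by z in each plan dimension:
Δσ = qBL/((B+z)(L+z)) = 100×4.1×6.3/((4.1+4.2)(6.3+4.2)) = 29.639 kPa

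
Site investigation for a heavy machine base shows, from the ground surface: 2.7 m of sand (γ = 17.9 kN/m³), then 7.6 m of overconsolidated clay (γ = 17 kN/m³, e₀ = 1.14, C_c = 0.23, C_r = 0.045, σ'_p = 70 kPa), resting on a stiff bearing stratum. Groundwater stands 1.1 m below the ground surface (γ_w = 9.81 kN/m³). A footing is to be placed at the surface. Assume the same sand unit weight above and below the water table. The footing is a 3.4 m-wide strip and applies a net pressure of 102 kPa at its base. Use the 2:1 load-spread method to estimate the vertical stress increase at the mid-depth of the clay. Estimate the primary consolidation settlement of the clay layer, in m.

S_c ≈ 0.119 m

Mid-depth of clay below the ground surface: z = 2.7 + 7.6/2 = 6.5 m.
Total vertical stress at mid-clay: σ_v = 17.9×2.7 + 17×3.8 = 112.93 kPa.
Pore pressure: u = 9.81×(6.5 − 1.1) = 52.974 kPa.
Initial effective stress: σ'_0 = σ_v − u = 112.93 − 52.974 = 59.956 kPa.
Stress increase at mid-clay by the 2:1 spreading method:
Δσ = qB/(B+z) = 102×3.4/(3.4+6.5) = 35.03 kPa
Final effective stress: σ'_f = 59.956 + 35.03 = 94.986 kPa.
σ'_f = 94.986 > σ'_p = 70 kPa, so the stress path crosses the preconsolidation pressure — recompression up to σ'_p, then virgin compression beyond:
S_c = H/(1+e₀)·[C_r·log₁₀(σ'_p/σ'_0) + C_c·log₁₀(σ'_f/σ'_p)]
    = 7.6/2.14 × [0.045×log₁₀(70/59.956) + 0.23×log₁₀(94.986/70)]
    = 3.5514 × [0.0030269 + 0.030489] = 0.119 m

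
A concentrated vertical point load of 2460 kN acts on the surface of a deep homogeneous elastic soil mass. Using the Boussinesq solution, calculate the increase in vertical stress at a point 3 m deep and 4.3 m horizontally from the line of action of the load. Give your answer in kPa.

Boussinesq vertical stress below a point load on an elastic half-space:
Δσ_z = 3P/(2πz²) · [1 + (r/z)²]^(−5/2)
r/z = 4.3/3 = 1.4333; [1+(r/z)²]^(−5/2) = 0.061329.
Δσ_z = 3×2460/(2π×3²) × 0.061329 = 130.51 × 0.061329 = 8.004 kPa

Δσ_z ≈ 8 kPa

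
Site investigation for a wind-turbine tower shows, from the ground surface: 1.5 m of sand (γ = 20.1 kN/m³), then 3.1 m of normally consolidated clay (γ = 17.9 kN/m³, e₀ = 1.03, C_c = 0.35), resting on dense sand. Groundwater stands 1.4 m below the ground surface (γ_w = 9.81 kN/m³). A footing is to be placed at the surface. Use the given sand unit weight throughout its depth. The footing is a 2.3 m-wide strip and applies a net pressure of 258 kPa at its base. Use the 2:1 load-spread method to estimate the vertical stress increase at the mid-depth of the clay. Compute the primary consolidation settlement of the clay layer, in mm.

S_c ≈ 301 mm

Mid-depth of clay below the ground surface: z = 1.5 + 3.1/2 = 3.05 m.
Total vertical stress at mid-clay: σ_v = 20.1×1.5 + 17.9×1.55 = 57.895 kPa.
Pore pressure: u = 9.81×(3.05 − 1.4) = 16.186 kPa.
Initial effective stress: σ'_0 = σ_v − u = 57.895 − 16.186 = 41.709 kPa.
Stress increase at mid-clay by the 2:1 spreading method:
Δσ = qB/(B+z) = 258×2.3/(2.3+3.05) = 110.92 kPa
Final effective stress: σ'_f = σ'_0 + Δσ = 41.709 + 110.92 = 152.63 kPa.
Normally consolidated clay, so the full stress increment lies on the virgin compression line:
S_c = C_c·H/(1+e₀)·log₁₀(σ'_f/σ'_0) = 0.35×3.1/(1+1.03)×log₁₀(152.63/41.709)
    = 0.53448 × 0.56341 = 0.3011 m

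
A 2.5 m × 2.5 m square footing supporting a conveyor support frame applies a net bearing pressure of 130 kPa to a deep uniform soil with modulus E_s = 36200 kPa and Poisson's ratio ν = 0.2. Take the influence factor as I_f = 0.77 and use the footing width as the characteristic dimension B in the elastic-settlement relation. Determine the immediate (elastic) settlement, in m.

S_e ≈ 0.00664 m

Immediate (elastic) settlement: S_e = q·B·(1−ν²)/E_s · I_f.
S_e = 130 × 2.5 × (1 − 0.2²) / 36200 × 0.77
    = 130 × 2.5 × 0.96 / 36200 × 0.77
    = 0.006636 m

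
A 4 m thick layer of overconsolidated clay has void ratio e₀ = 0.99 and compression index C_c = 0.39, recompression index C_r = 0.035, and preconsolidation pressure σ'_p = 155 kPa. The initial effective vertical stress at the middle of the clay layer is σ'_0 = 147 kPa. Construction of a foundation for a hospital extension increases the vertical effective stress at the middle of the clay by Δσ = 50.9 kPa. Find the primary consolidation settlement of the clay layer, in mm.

Final effective stress: σ'_f = 147 + 50.9 = 197.9 kPa.
σ'_f = 197.9 > σ'_p = 155 kPa, so the stress path crosses the preconsolidation pressure — recompression up to σ'_p, then virgin compression beyond:
S_c = H/(1+e₀)·[C_r·log₁₀(σ'_p/σ'_0) + C_c·log₁₀(σ'_f/σ'_p)]
    = 4/1.99 × [0.035×log₁₀(155/147) + 0.39×log₁₀(197.9/155)]
    = 2.0101 × [0.0008055 + 0.041384] = 0.08481 m

S_c ≈ 84.8 mm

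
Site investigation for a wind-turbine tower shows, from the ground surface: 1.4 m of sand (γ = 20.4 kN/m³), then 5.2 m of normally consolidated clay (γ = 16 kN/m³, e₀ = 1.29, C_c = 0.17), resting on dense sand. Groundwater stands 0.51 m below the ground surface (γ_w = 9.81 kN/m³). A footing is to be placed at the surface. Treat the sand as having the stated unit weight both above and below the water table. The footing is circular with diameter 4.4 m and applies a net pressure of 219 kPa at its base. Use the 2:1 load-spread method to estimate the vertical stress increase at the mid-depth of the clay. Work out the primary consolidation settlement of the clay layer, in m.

Mid-depth of clay below the ground surface: z = 1.4 + 5.2/2 = 4 m.
Total vertical stress at mid-clay: σ_v = 20.4×1.4 + 16×2.6 = 70.16 kPa.
Pore pressure: u = 9.81×(4 − 0.51) = 34.237 kPa.
Initial effective stress: σ'_0 = σ_v − u = 70.16 − 34.237 = 35.923 kPa.
Stress increase at mid-clay by the 2:1 spreading method:
Δσ ≈ qD²/(D+z)² = 219×4.4²/(4.4+4)² = 60.088 kPa
Final effective stress: σ'_f = σ'_0 + Δσ = 35.923 + 60.088 = 96.011 kPa.
Normally consolidated clay, so the full stress increment lies on the virgin compression line:
S_c = C_c·H/(1+e₀)·log₁₀(σ'_f/σ'_0) = 0.17×5.2/(1+1.29)×log₁₀(96.011/35.923)
    = 0.38603 × 0.42695 = 0.1648 m

S_c ≈ 0.165 m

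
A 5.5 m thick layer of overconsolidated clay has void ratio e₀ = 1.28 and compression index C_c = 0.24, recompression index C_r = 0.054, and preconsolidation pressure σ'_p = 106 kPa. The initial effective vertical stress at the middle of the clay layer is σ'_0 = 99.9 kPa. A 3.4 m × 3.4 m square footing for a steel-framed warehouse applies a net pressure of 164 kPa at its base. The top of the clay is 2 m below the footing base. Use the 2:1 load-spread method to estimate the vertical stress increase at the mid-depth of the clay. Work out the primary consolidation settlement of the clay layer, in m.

S_c ≈ 0.0516 m

Mid-depth of clay below the footing base: z = 2 + 5.5/2 = 4.75 m.
Stress increase at mid-clay by the 2:1 spreading method:
Δσ = qBL/((B+z)(L+z)) = 164×3.4×3.4/((3.4+4.75)(3.4+4.75)) = 28.542 kPa
Final effective stress: σ'_f = 99.9 + 28.542 = 128.44 kPa.
σ'_f = 128.44 > σ'_p = 106 kPa, so the stress path crosses the preconsolidation pressure — recompression up to σ'_p, then virgin compression beyond:
S_c = H/(1+e₀)·[C_r·log₁₀(σ'_p/σ'_0) + C_c·log₁₀(σ'_f/σ'_p)]
    = 5.5/2.28 × [0.054×log₁₀(106/99.9) + 0.24×log₁₀(128.44/106)]
    = 2.4123 × [0.00139 + 0.020015] = 0.05164 m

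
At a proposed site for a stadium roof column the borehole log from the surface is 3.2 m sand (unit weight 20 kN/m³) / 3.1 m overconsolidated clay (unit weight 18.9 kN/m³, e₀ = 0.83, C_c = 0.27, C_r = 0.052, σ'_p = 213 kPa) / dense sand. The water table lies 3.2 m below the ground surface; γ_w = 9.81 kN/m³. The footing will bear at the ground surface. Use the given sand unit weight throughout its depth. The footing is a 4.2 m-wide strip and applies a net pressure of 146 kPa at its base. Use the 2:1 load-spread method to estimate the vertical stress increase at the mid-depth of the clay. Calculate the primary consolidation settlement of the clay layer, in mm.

Mid-depth of clay below the ground surface: z = 3.2 + 3.1/2 = 4.75 m.
Total vertical stress at mid-clay: σ_v = 20×3.2 + 18.9×1.55 = 93.295 kPa.
Pore pressure: u = 9.81×(4.75 − 3.2) = 15.206 kPa.
Initial effective stress: σ'_0 = σ_v − u = 93.295 − 15.206 = 78.089 kPa.
Stress increase at mid-clay by the 2:1 spreading method:
Δσ = qB/(B+z) = 146×4.2/(4.2+4.75) = 68.514 kPa
Final effective stress: σ'_f = 78.089 + 68.514 = 146.6 kPa.
σ'_f = 146.6 ≤ σ'_p = 213 kPa, so the clay remains overconsolidated and only the recompression index applies:
S_c = C_r·H/(1+e₀)·log₁₀(σ'_f/σ'_0) = 0.052×3.1/1.83×log₁₀(146.6/78.089)
    = 0.088088 × 0.27354 = 0.0241 m

S_c ≈ 24.1 mm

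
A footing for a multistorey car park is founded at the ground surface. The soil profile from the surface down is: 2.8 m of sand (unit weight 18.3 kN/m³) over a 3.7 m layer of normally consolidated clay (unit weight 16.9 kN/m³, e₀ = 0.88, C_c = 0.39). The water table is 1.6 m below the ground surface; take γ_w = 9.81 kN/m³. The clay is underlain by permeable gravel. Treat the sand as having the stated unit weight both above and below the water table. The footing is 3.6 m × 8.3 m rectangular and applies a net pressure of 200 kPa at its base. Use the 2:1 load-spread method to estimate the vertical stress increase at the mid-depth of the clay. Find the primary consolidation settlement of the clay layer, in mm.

S_c ≈ 242 mm

Mid-depth of clay below the ground surface: z = 2.8 + 3.7/2 = 4.65 m.
Total vertical stress at mid-clay: σ_v = 18.3×2.8 + 16.9×1.85 = 82.505 kPa.
Pore pressure: u = 9.81×(4.65 − 1.6) = 29.921 kPa.
Initial effective stress: σ'_0 = σ_v − u = 82.505 − 29.921 = 52.584 kPa.
Stress increase at mid-clay by the 2:1 spreading method:
Δσ = qBL/((B+z)(L+z)) = 200×3.6×8.3/((3.6+4.65)(8.3+4.65)) = 55.935 kPa
Final effective stress: σ'_f = σ'_0 + Δσ = 52.584 + 55.935 = 108.52 kPa.
Normally consolidated clay, so the full stress increment lies on the virgin compression line:
S_c = C_c·H/(1+e₀)·log₁₀(σ'_f/σ'_0) = 0.39×3.7/(1+0.88)×log₁₀(108.52/52.584)
    = 0.76755 × 0.31466 = 0.2415 m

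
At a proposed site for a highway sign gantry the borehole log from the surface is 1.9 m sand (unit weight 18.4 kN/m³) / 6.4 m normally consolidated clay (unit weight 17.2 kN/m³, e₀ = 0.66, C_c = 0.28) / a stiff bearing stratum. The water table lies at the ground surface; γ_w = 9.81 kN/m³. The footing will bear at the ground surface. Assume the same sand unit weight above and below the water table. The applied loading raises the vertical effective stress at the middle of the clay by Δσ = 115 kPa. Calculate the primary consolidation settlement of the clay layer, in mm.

Mid-depth of clay below the ground surface: z = 1.9 + 6.4/2 = 5.1 m.
Total vertical stress at mid-clay: σ_v = 18.4×1.9 + 17.2×3.2 = 90 kPa.
Pore pressure: u = 9.81×(5.1 − 0) = 50.031 kPa.
Initial effective stress: σ'_0 = σ_v − u = 90 − 50.031 = 39.969 kPa.
Final effective stress: σ'_f = σ'_0 + Δσ = 39.969 + 115 = 154.97 kPa.
Normally consolidated clay, so the full stress increment lies on the virgin compression line:
S_c = C_c·H/(1+e₀)·log₁₀(σ'_f/σ'_0) = 0.28×6.4/(1+0.66)×log₁₀(154.97/39.969)
    = 1.0795 × 0.58852 = 0.6353 m

S_c ≈ 635 mm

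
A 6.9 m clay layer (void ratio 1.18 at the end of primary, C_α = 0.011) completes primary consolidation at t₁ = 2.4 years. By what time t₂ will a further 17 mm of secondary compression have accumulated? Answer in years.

S_s = C_α·H/(1+e_p)·log₁₀(t₂/t₁) ⇒ log₁₀(t₂/t₁) = S_s·(1+e_p)/(C_α·H).
log₁₀(t₂/t₁) = 0.017 × (1+1.18) / (0.011×6.9) = 0.4883
t₂ = t₁ × 10^0.4883 = 2.4 × 3.078 = 7.387 years

t₂ ≈ 7.39 years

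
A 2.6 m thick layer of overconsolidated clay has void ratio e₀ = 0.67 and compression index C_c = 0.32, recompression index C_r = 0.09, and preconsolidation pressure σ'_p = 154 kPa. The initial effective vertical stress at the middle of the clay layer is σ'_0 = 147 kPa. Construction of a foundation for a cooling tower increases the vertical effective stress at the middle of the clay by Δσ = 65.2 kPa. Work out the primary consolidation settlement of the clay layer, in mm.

S_c ≈ 72.2 mm

Final effective stress: σ'_f = 147 + 65.2 = 212.2 kPa.
σ'_f = 212.2 > σ'_p = 154 kPa, so the stress path crosses the preconsolidation pressure — recompression up to σ'_p, then virgin compression beyond:
S_c = H/(1+e₀)·[C_r·log₁₀(σ'_p/σ'_0) + C_c·log₁₀(σ'_f/σ'_p)]
    = 2.6/1.67 × [0.09×log₁₀(154/147) + 0.32×log₁₀(212.2/154)]
    = 1.5569 × [0.0018183 + 0.044552] = 0.07219 m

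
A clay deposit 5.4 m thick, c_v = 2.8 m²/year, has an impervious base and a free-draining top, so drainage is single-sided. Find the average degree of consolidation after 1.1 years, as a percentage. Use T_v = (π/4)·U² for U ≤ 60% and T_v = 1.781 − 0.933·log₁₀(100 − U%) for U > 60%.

Drainage path length: H_d = H = 5.4 m (single drainage).
T_v = c_v·t/H_d² = 2.8×1.1/5.4² = 0.10562.
T_v = 0.10562 corresponds to the U ≤ 60% branch:
U = √(4T_v/π) = 0.3667

U ≈ 36.7 %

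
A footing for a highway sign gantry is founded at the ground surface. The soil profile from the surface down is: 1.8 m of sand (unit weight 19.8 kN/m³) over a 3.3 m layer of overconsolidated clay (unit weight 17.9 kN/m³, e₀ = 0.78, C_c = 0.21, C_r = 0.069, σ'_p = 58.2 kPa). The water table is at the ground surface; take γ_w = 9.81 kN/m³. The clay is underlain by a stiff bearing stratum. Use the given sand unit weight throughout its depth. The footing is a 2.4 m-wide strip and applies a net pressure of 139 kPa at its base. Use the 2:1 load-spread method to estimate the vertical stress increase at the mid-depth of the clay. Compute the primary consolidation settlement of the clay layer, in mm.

S_c ≈ 105 mm

Mid-depth of clay below the ground surface: z = 1.8 + 3.3/2 = 3.45 m.
Total vertical stress at mid-clay: σ_v = 19.8×1.8 + 17.9×1.65 = 65.175 kPa.
Pore pressure: u = 9.81×(3.45 − 0) = 33.845 kPa.
Initial effective stress: σ'_0 = σ_v − u = 65.175 − 33.845 = 31.33 kPa.
Stress increase at mid-clay by the 2:1 spreading method:
Δσ = qB/(B+z) = 139×2.4/(2.4+3.45) = 57.026 kPa
Final effective stress: σ'_f = 31.33 + 57.026 = 88.356 kPa.
σ'_f = 88.356 > σ'_p = 58.2 kPa, so the stress path crosses the preconsolidation pressure — recompression up to σ'_p, then virgin compression beyond:
S_c = H/(1+e₀)·[C_r·log₁₀(σ'_p/σ'_0) + C_c·log₁₀(σ'_f/σ'_p)]
    = 3.3/1.78 × [0.069×log₁₀(58.2/31.33) + 0.21×log₁₀(88.356/58.2)]
    = 1.8539 × [0.018558 + 0.038076] = 0.105 m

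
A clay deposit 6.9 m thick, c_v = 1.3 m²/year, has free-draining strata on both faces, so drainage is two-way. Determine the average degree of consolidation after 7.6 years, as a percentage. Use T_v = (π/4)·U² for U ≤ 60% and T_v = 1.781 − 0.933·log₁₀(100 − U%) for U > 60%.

U ≈ 89.5 %

Drainage path length: H_d = H/2 = 3.45 m (double drainage).
T_v = c_v·t/H_d² = 1.3×7.6/3.45² = 0.83008.
T_v = 0.83008 corresponds to the U > 60% branch:
U = 1 − 10^((1.781 − T_v)/0.933)/100 = 0.8955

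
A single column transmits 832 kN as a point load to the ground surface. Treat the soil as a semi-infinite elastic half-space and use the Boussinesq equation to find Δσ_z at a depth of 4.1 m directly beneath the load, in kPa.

Δσ_z ≈ 23.6 kPa

Boussinesq vertical stress below a point load on an elastic half-space:
Δσ_z = 3P/(2πz²) · [1 + (r/z)²]^(−5/2)
r/z = 0/4.1 = 0; [1+(r/z)²]^(−5/2) = 1.
Δσ_z = 3×832/(2π×4.1²) × 1 = 23.632 × 1 = 23.63 kPa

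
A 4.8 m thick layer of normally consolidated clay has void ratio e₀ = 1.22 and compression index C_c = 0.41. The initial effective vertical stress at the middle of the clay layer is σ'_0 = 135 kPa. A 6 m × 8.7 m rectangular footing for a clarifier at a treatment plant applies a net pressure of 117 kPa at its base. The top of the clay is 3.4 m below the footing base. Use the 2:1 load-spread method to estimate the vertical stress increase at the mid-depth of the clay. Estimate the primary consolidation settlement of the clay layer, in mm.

S_c ≈ 90.3 mm

Mid-depth of clay below the footing base: z = 3.4 + 4.8/2 = 5.8 m.
Stress increase at mid-clay by the 2:1 spreading method:
Δσ = qBL/((B+z)(L+z)) = 117×6×8.7/((6+5.8)(8.7+5.8)) = 35.695 kPa
Final effective stress: σ'_f = σ'_0 + Δσ = 135 + 35.695 = 170.69 kPa.
Normally consolidated clay, so the full stress increment lies on the virgin compression line:
S_c = C_c·H/(1+e₀)·log₁₀(σ'_f/σ'_0) = 0.41×4.8/(1+1.22)×log₁₀(170.69/135)
    = 0.88649 × 0.10187 = 0.09031 m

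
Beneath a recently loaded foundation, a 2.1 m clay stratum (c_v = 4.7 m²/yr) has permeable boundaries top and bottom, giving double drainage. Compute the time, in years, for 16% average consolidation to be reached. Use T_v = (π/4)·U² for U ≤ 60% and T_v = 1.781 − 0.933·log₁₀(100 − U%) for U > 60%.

Drainage path length: H_d = H/2 = 1.05 m (double drainage).
U ≤ 60%: T_v = (π/4)·U² = (π/4)×0.16² = 0.020106.
t = T_v·H_d²/c_v = 0.020106×1.05²/4.7 = 0.004716 years.

t ≈ 0.00472 years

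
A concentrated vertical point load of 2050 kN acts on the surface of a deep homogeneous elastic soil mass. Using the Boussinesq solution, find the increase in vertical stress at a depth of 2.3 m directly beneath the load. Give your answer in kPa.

Boussinesq vertical stress below a point load on an elastic half-space:
Δσ_z = 3P/(2πz²) · [1 + (r/z)²]^(−5/2)
r/z = 0/2.3 = 0; [1+(r/z)²]^(−5/2) = 1.
Δσ_z = 3×2050/(2π×2.3²) × 1 = 185.03 × 1 = 185 kPa

Δσ_z ≈ 185 kPa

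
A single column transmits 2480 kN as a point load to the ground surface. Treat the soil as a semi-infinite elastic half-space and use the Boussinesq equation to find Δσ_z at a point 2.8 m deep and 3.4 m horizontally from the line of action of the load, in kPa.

Boussinesq vertical stress below a point load on an elastic half-space:
Δσ_z = 3P/(2πz²) · [1 + (r/z)²]^(−5/2)
r/z = 3.4/2.8 = 1.2143; [1+(r/z)²]^(−5/2) = 0.10382.
Δσ_z = 3×2480/(2π×2.8²) × 0.10382 = 151.03 × 0.10382 = 15.68 kPa

Δσ_z ≈ 15.7 kPa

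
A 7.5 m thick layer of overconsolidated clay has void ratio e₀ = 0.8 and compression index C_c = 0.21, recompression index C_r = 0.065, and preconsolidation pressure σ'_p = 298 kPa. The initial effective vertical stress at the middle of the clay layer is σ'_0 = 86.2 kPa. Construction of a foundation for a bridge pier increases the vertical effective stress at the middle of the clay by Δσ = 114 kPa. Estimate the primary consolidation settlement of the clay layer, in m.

Final effective stress: σ'_f = 86.2 + 114 = 200.2 kPa.
σ'_f = 200.2 ≤ σ'_p = 298 kPa, so the clay remains overconsolidated and only the recompression index applies:
S_c = C_r·H/(1+e₀)·log₁₀(σ'_f/σ'_0) = 0.065×7.5/1.8×log₁₀(200.2/86.2)
    = 0.27084 × 0.36596 = 0.09911 m

S_c ≈ 0.0991 m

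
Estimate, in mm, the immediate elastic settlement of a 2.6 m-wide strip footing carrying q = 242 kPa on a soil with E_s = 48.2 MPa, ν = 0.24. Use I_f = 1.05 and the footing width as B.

Immediate (elastic) settlement: S_e = q·B·(1−ν²)/E_s · I_f.
E_s = 48.2 MPa = 48200 kPa.
S_e = 242 × 2.6 × (1 − 0.24²) / 48200 × 1.05
    = 242 × 2.6 × 0.9424 / 48200 × 1.05
    = 0.01292 m = 12.92 mm

S_e ≈ 12.9 mm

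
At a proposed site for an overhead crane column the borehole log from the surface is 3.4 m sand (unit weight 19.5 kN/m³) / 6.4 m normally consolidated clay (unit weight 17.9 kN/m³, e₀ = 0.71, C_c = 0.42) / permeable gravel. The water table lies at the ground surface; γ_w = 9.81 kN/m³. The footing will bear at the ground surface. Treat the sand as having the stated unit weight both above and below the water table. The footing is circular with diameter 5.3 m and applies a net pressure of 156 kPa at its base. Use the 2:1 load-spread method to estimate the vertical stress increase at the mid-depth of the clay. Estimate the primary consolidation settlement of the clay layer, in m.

S_c ≈ 0.289 m

Mid-depth of clay below the ground surface: z = 3.4 + 6.4/2 = 6.6 m.
Total vertical stress at mid-clay: σ_v = 19.5×3.4 + 17.9×3.2 = 123.58 kPa.
Pore pressure: u = 9.81×(6.6 − 0) = 64.746 kPa.
Initial effective stress: σ'_0 = σ_v − u = 123.58 − 64.746 = 58.834 kPa.
Stress increase at mid-clay by the 2:1 spreading method:
Δσ ≈ qD²/(D+z)² = 156×5.3²/(5.3+6.6)² = 30.944 kPa
Final effective stress: σ'_f = σ'_0 + Δσ = 58.834 + 30.944 = 89.778 kPa.
Normally consolidated clay, so the full stress increment lies on the virgin compression line:
S_c = C_c·H/(1+e₀)·log₁₀(σ'_f/σ'_0) = 0.42×6.4/(1+0.71)×log₁₀(89.778/58.834)
    = 1.5719 × 0.18354 = 0.2885 m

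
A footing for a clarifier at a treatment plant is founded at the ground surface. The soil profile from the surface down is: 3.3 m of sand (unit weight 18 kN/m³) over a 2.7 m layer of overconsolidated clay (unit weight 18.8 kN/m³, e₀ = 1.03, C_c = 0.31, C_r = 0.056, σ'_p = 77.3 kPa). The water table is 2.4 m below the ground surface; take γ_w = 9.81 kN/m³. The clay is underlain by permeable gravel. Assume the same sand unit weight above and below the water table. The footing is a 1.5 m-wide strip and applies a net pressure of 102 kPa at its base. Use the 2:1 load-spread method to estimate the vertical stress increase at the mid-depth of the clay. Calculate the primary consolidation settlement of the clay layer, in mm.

Mid-depth of clay below the ground surface: z = 3.3 + 2.7/2 = 4.65 m.
Total vertical stress at mid-clay: σ_v = 18×3.3 + 18.8×1.35 = 84.78 kPa.
Pore pressure: u = 9.81×(4.65 − 2.4) = 22.073 kPa.
Initial effective stress: σ'_0 = σ_v − u = 84.78 − 22.073 = 62.707 kPa.
Stress increase at mid-clay by the 2:1 spreading method:
Δσ = qB/(B+z) = 102×1.5/(1.5+4.65) = 24.878 kPa
Final effective stress: σ'_f = 62.707 + 24.878 = 87.585 kPa.
σ'_f = 87.585 > σ'_p = 77.3 kPa, so the stress path crosses the preconsolidation pressure — recompression up to σ'_p, then virgin compression beyond:
S_c = H/(1+e₀)·[C_r·log₁₀(σ'_p/σ'_0) + C_c·log₁₀(σ'_f/σ'_p)]
    = 2.7/2.03 × [0.056×log₁₀(77.3/62.707) + 0.31×log₁₀(87.585/77.3)]
    = 1.33 × [0.0050884 + 0.016818] = 0.02914 m

S_c ≈ 29.1 mm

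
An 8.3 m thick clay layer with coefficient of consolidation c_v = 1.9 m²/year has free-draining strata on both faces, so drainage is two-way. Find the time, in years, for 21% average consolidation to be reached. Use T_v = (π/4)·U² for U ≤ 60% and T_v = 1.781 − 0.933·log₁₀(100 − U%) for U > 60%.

t ≈ 0.314 years

Drainage path length: H_d = H/2 = 4.15 m (double drainage).
U ≤ 60%: T_v = (π/4)·U² = (π/4)×0.21² = 0.034636.
t = T_v·H_d²/c_v = 0.034636×4.15²/1.9 = 0.314 years.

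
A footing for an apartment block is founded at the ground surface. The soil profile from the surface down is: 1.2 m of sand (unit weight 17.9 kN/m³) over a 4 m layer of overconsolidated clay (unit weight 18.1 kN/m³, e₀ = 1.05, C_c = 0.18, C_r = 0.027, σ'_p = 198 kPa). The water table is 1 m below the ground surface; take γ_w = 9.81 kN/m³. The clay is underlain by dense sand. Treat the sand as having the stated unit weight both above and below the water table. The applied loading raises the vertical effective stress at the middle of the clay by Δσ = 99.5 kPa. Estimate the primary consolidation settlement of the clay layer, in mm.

S_c ≈ 30.3 mm

Mid-depth of clay below the ground surface: z = 1.2 + 4/2 = 3.2 m.
Total vertical stress at mid-clay: σ_v = 17.9×1.2 + 18.1×2 = 57.68 kPa.
Pore pressure: u = 9.81×(3.2 − 1) = 21.582 kPa.
Initial effective stress: σ'_0 = σ_v − u = 57.68 − 21.582 = 36.098 kPa.
Final effective stress: σ'_f = 36.098 + 99.5 = 135.6 kPa.
σ'_f = 135.6 ≤ σ'_p = 198 kPa, so the clay remains overconsolidated and only the recompression index applies:
S_c = C_r·H/(1+e₀)·log₁₀(σ'_f/σ'_0) = 0.027×4/2.05×log₁₀(135.6/36.098)
    = 0.052682 × 0.57478 = 0.03028 m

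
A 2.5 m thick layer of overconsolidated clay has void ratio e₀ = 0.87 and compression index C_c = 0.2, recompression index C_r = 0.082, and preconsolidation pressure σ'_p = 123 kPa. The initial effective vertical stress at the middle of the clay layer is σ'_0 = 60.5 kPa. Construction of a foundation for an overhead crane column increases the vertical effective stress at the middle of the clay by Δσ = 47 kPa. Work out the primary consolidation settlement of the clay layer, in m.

Final effective stress: σ'_f = 60.5 + 47 = 107.5 kPa.
σ'_f = 107.5 ≤ σ'_p = 123 kPa, so the clay remains overconsolidated and only the recompression index applies:
S_c = C_r·H/(1+e₀)·log₁₀(σ'_f/σ'_0) = 0.082×2.5/1.87×log₁₀(107.5/60.5)
    = 0.10963 × 0.24965 = 0.02737 m

S_c ≈ 0.0274 m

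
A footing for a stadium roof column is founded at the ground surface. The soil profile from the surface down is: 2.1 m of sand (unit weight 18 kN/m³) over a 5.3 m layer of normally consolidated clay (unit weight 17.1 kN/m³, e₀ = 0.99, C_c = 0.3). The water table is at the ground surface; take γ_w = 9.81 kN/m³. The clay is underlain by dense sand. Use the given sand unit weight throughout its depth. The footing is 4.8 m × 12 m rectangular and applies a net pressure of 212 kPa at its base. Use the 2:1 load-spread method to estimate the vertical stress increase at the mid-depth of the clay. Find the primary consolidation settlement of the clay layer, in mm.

S_c ≈ 392 mm

Mid-depth of clay below the ground surface: z = 2.1 + 5.3/2 = 4.75 m.
Total vertical stress at mid-clay: σ_v = 18×2.1 + 17.1×2.65 = 83.115 kPa.
Pore pressure: u = 9.81×(4.75 − 0) = 46.598 kPa.
Initial effective stress: σ'_0 = σ_v − u = 83.115 − 46.598 = 36.517 kPa.
Stress increase at mid-clay by the 2:1 spreading method:
Δσ = qBL/((B+z)(L+z)) = 212×4.8×12/((4.8+4.75)(12+4.75)) = 76.338 kPa
Final effective stress: σ'_f = σ'_0 + Δσ = 36.517 + 76.338 = 112.85 kPa.
Normally consolidated clay, so the full stress increment lies on the virgin compression line:
S_c = C_c·H/(1+e₀)·log₁₀(σ'_f/σ'_0) = 0.3×5.3/(1+0.99)×log₁₀(112.85/36.517)
    = 0.79899 × 0.49001 = 0.3915 m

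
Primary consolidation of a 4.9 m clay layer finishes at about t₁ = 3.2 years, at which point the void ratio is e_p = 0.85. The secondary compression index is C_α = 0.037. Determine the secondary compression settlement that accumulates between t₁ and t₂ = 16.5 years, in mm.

S_s ≈ 69.8 mm

Secondary compression: S_s = C_α·H/(1+e_p)·log₁₀(t₂/t₁)
S_s = 0.037×4.9/(1+0.85)×log₁₀(16.5/3.2)
    = 0.098 × 0.7123 = 0.06981 m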